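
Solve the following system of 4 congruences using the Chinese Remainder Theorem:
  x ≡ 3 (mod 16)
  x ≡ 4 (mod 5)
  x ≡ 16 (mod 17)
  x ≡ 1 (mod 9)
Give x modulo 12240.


Product of moduli M = 16 · 5 · 17 · 9 = 12240.
Merge one congruence at a time:
  Start: x ≡ 3 (mod 16).
  Combine with x ≡ 4 (mod 5); new modulus lcm = 80.
    Write x = 3 + 16·t and substitute into x ≡ 4 (mod 5): 16·t ≡ 4 − 3 = 1 (mod 5).
    Reduce coefficients mod 5: 1·t ≡ 1 (mod 5).
    So t ≡ 1 (mod 5).
    Then x = 3 + 16·1 = 19, valid modulo lcm(16, 5) = 80: x ≡ 19 (mod 80).
  Combine with x ≡ 16 (mod 17); new modulus lcm = 1360.
    Write x = 19 + 80·t and substitute into x ≡ 16 (mod 17): 80·t ≡ 16 − 19 = -3 (mod 17).
    Reduce coefficients mod 17: 12·t ≡ 14 (mod 17).
    The inverse of 12 mod 17 is 10 (since 12·10 = 120 = 7·17 + 1), so t ≡ 10·14 = 140 ≡ 4 (mod 17).
    Then x = 19 + 80·4 = 339, valid modulo lcm(80, 17) = 1360: x ≡ 339 (mod 1360).
  Combine with x ≡ 1 (mod 9); new modulus lcm = 12240.
    Write x = 339 + 1360·t and substitute into x ≡ 1 (mod 9): 1360·t ≡ 1 − 339 = -338 (mod 9).
    Reduce coefficients mod 9: 1·t ≡ 4 (mod 9).
    So t ≡ 4 (mod 9).
    Then x = 339 + 1360·4 = 5779, valid modulo lcm(1360, 9) = 12240: x ≡ 5779 (mod 12240).
Verify against each original: 5779 mod 16 = 3, 5779 mod 5 = 4, 5779 mod 17 = 16, 5779 mod 9 = 1.

x ≡ 5779 (mod 12240).


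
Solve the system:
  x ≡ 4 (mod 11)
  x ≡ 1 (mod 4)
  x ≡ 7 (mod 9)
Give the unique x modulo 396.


Moduli 11, 4, 9 are pairwise coprime; by CRT there is a unique solution modulo M = 11 · 4 · 9 = 396.
Solve pairwise, accumulating the modulus:
  Start with x ≡ 4 (mod 11).
  Combine with x ≡ 1 (mod 4): since gcd(11, 4) = 1, we get a unique residue mod 44.
    Write x = 4 + 11·t and substitute into x ≡ 1 (mod 4): 11·t ≡ 1 − 4 = -3 (mod 4).
    Reduce coefficients mod 4: 3·t ≡ 1 (mod 4).
    The inverse of 3 mod 4 is 3 (since 3·3 = 9 = 2·4 + 1), so t ≡ 3·1 = 3 ≡ 3 (mod 4).
    Then x = 4 + 11·3 = 37, valid modulo lcm(11, 4) = 44: x ≡ 37 (mod 44).
  Combine with x ≡ 7 (mod 9): since gcd(44, 9) = 1, we get a unique residue mod 396.
    Write x = 37 + 44·t and substitute into x ≡ 7 (mod 9): 44·t ≡ 7 − 37 = -30 (mod 9).
    Reduce coefficients mod 9: 8·t ≡ 6 (mod 9).
    The inverse of 8 mod 9 is 8 (since 8·8 = 64 = 7·9 + 1), so t ≡ 8·6 = 48 ≡ 3 (mod 9).
    Then x = 37 + 44·3 = 169, valid modulo lcm(44, 9) = 396: x ≡ 169 (mod 396).
Verify: 169 mod 11 = 4 ✓, 169 mod 4 = 1 ✓, 169 mod 9 = 7 ✓.

x ≡ 169 (mod 396).


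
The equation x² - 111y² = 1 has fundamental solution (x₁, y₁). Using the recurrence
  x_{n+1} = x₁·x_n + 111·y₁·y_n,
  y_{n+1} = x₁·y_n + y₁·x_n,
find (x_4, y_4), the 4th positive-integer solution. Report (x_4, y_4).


Step 1: Find the fundamental solution (x₁, y₁) of x² - 111y² = 1.
  Expand √111 as a continued fraction. a₀ = ⌊√111⌋ = 10; iterate m_{k+1} = d_k·a_k − m_k, d_{k+1} = (111 − m_{k+1}²)/d_k, a_{k+1} = ⌊(a₀ + m_{k+1})/d_{k+1}⌋ (starting m₀ = 0, d₀ = 1), with convergents p_k = a_k·p_{k-1} + p_{k-2}, q_k = a_k·q_{k-1} + q_{k-2} (p₋₁ = 1, q₋₁ = 0):
  k = 0: a₀ = 10; p₀/q₀ = 10/1; p₀² − 111·q₀² = 100 − 111 = -11.
  k = 1: m = 10, d = 11, a = ⌊(10 + 10)/11⌋ = 1; p/q = (1·10 + 1)/(1·1 + 0) = 11/1; p² − 111·q² = 121 − 111 = 10.
  k = 2: m = 1, d = 10, a = ⌊(10 + 1)/10⌋ = 1; p/q = (1·11 + 10)/(1·1 + 1) = 21/2; p² − 111·q² = 441 − 444 = -3.
  k = 3: m = 9, d = 3, a = ⌊(10 + 9)/3⌋ = 6; p/q = (6·21 + 11)/(6·2 + 1) = 137/13; p² − 111·q² = 18769 − 18759 = 10.
  k = 4: m = 9, d = 10, a = ⌊(10 + 9)/10⌋ = 1; p/q = (1·137 + 21)/(1·13 + 2) = 158/15; p² − 111·q² = 24964 − 24975 = -11.
  k = 5: m = 1, d = 11, a = ⌊(10 + 1)/11⌋ = 1; p/q = (1·158 + 137)/(1·15 + 13) = 295/28; p² − 111·q² = 87025 − 87024 = 1.
  The first convergent with p² − 111·q² = 1 gives the fundamental solution (x₁, y₁) = (295, 28).
Step 2: Apply the recurrence (x_{n+1}, y_{n+1}) = (x₁x_n + 111y₁y_n, x₁y_n + y₁x_n) repeatedly.
  From (x_1, y_1) = (295, 28): x_2 = 295·295 + 111·28·28 = 174049; y_2 = 295·28 + 28·295 = 16520.
  From (x_2, y_2) = (174049, 16520): x_3 = 295·174049 + 111·28·16520 = 102688615; y_3 = 295·16520 + 28·174049 = 9746772.
  From (x_3, y_3) = (102688615, 9746772): x_4 = 295·102688615 + 111·28·9746772 = 60586108801; y_4 = 295·9746772 + 28·102688615 = 5750578960.
Step 3: Verify x_4² - 111·y_4² = 3670676579646609657601 - 3670676579646609657600 = 1 (should be 1). ✓

(x_1, y_1) = (295, 28); (x_4, y_4) = (60586108801, 5750578960).


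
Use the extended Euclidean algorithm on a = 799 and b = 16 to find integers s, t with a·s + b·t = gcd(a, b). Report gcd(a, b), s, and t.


Euclidean algorithm on (799, 16) — divide until remainder is 0:
  799 = 49 · 16 + 15
  16 = 1 · 15 + 1
  15 = 15 · 1 + 0
gcd(799, 16) = 1.
Track Bezout coefficients alongside the remainders: start with r₀ = 799 = a·1 + b·0 (s = 1, t = 0) and r₁ = 16 = a·0 + b·1 (s = 0, t = 1); each new remainder r_{k+1} = r_{k-1} − q_k·r_k inherits s_{k+1} = s_{k-1} − q_k·s_k, t_{k+1} = t_{k-1} − q_k·t_k, so r_k = a·s_k + b·t_k at every step:
  q = 49: r = 15, s = 1 − 49·0 = 1, t = 0 − 49·1 = -49  (check: 799·1 + 16·(-49) = 15)
  q = 1: r = 1, s = 0 − 1·1 = -1, t = 1 − 1·(-49) = 50  (check: 799·(-1) + 16·50 = 1)
The row with r = 1 (the gcd) gives the Bezout coefficients s = -1, t = 50.
Result: 799 · (-1) + 16 · (50) = 1.

gcd(799, 16) = 1; s = -1, t = 50 (check: 799·(-1) + 16·50 = 1).


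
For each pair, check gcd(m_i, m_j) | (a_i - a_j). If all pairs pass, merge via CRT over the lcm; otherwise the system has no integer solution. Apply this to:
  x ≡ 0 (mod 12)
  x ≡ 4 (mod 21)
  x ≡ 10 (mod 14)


Moduli 12, 21, 14 are not pairwise coprime, so CRT works modulo lcm(m_i) when all pairwise compatibility conditions hold.
Pairwise compatibility: gcd(m_i, m_j) must divide a_i - a_j for every pair.
Merge one congruence at a time:
  Start: x ≡ 0 (mod 12).
  Combine with x ≡ 4 (mod 21): gcd(12, 21) = 3, and 4 - 0 = 4 is NOT divisible by 3.
    ⇒ system is inconsistent (no integer solution).

No solution (the system is inconsistent).


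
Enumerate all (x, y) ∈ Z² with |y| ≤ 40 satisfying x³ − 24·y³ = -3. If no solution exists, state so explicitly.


The equation is x³ - 24y³ = -3. For fixed y, x³ = 24·y³ − 3, so a solution requires the RHS to be a perfect cube.
Strategy: iterate y from -40 to 40, compute RHS = 24·y³ − 3, and check whether it is a (positive or negative) perfect cube.
Check small values of y:
  y = 0: RHS = -3 is not a perfect cube.
  y = 1: RHS = 21 is not a perfect cube.
  y = -1: RHS = -27 = (-3)³ ⇒ x = -3 works.
  y = 2: RHS = 189 is not a perfect cube.
  y = -2: RHS = -195 is not a perfect cube.
  y = 3: RHS = 645 is not a perfect cube.
  y = -3: RHS = -651 is not a perfect cube.
Continuing the search up to |y| = 40 finds no further solutions beyond those listed.
Collected solutions: (-3, -1).

Solutions (with |y| ≤ 40): (-3, -1).


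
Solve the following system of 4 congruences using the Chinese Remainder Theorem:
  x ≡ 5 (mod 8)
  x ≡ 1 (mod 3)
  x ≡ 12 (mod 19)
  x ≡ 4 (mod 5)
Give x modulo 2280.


Product of moduli M = 8 · 3 · 19 · 5 = 2280.
Merge one congruence at a time:
  Start: x ≡ 5 (mod 8).
  Combine with x ≡ 1 (mod 3); new modulus lcm = 24.
    Write x = 5 + 8·t and substitute into x ≡ 1 (mod 3): 8·t ≡ 1 − 5 = -4 (mod 3).
    Reduce coefficients mod 3: 2·t ≡ 2 (mod 3).
    The inverse of 2 mod 3 is 2 (since 2·2 = 4 = 1·3 + 1), so t ≡ 2·2 = 4 ≡ 1 (mod 3).
    Then x = 5 + 8·1 = 13, valid modulo lcm(8, 3) = 24: x ≡ 13 (mod 24).
  Combine with x ≡ 12 (mod 19); new modulus lcm = 456.
    Write x = 13 + 24·t and substitute into x ≡ 12 (mod 19): 24·t ≡ 12 − 13 = -1 (mod 19).
    Reduce coefficients mod 19: 5·t ≡ 18 (mod 19).
    The inverse of 5 mod 19 is 4 (since 5·4 = 20 = 1·19 + 1), so t ≡ 4·18 = 72 ≡ 15 (mod 19).
    Then x = 13 + 24·15 = 373, valid modulo lcm(24, 19) = 456: x ≡ 373 (mod 456).
  Combine with x ≡ 4 (mod 5); new modulus lcm = 2280.
    Write x = 373 + 456·t and substitute into x ≡ 4 (mod 5): 456·t ≡ 4 − 373 = -369 (mod 5).
    Reduce coefficients mod 5: 1·t ≡ 1 (mod 5).
    So t ≡ 1 (mod 5).
    Then x = 373 + 456·1 = 829, valid modulo lcm(456, 5) = 2280: x ≡ 829 (mod 2280).
Verify against each original: 829 mod 8 = 5, 829 mod 3 = 1, 829 mod 19 = 12, 829 mod 5 = 4.

x ≡ 829 (mod 2280).


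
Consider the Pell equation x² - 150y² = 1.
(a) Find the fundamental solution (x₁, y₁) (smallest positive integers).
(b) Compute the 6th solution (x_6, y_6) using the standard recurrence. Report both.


Step 1: Find the fundamental solution (x₁, y₁) of x² - 150y² = 1.
  Expand √150 as a continued fraction. a₀ = ⌊√150⌋ = 12; iterate m_{k+1} = d_k·a_k − m_k, d_{k+1} = (150 − m_{k+1}²)/d_k, a_{k+1} = ⌊(a₀ + m_{k+1})/d_{k+1}⌋ (starting m₀ = 0, d₀ = 1), with convergents p_k = a_k·p_{k-1} + p_{k-2}, q_k = a_k·q_{k-1} + q_{k-2} (p₋₁ = 1, q₋₁ = 0):
  k = 0: a₀ = 12; p₀/q₀ = 12/1; p₀² − 150·q₀² = 144 − 150 = -6.
  k = 1: m = 12, d = 6, a = ⌊(12 + 12)/6⌋ = 4; p/q = (4·12 + 1)/(4·1 + 0) = 49/4; p² − 150·q² = 2401 − 2400 = 1.
  The first convergent with p² − 150·q² = 1 gives the fundamental solution (x₁, y₁) = (49, 4).
Step 2: Apply the recurrence (x_{n+1}, y_{n+1}) = (x₁x_n + 150y₁y_n, x₁y_n + y₁x_n) repeatedly.
  From (x_1, y_1) = (49, 4): x_2 = 49·49 + 150·4·4 = 4801; y_2 = 49·4 + 4·49 = 392.
  From (x_2, y_2) = (4801, 392): x_3 = 49·4801 + 150·4·392 = 470449; y_3 = 49·392 + 4·4801 = 38412.
  From (x_3, y_3) = (470449, 38412): x_4 = 49·470449 + 150·4·38412 = 46099201; y_4 = 49·38412 + 4·470449 = 3763984.
  From (x_4, y_4) = (46099201, 3763984): x_5 = 49·46099201 + 150·4·3763984 = 4517251249; y_5 = 49·3763984 + 4·46099201 = 368832020.
  From (x_5, y_5) = (4517251249, 368832020): x_6 = 49·4517251249 + 150·4·368832020 = 442644523201; y_6 = 49·368832020 + 4·4517251249 = 36141773976.
Step 3: Verify x_6² - 150·y_6² = 195934173919840627286401 - 195934173919840627286400 = 1 (should be 1). ✓

(x_1, y_1) = (49, 4); (x_6, y_6) = (442644523201, 36141773976).


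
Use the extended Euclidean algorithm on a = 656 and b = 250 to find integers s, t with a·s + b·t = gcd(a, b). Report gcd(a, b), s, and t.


Euclidean algorithm on (656, 250) — divide until remainder is 0:
  656 = 2 · 250 + 156
  250 = 1 · 156 + 94
  156 = 1 · 94 + 62
  94 = 1 · 62 + 32
  62 = 1 · 32 + 30
  32 = 1 · 30 + 2
  30 = 15 · 2 + 0
gcd(656, 250) = 2.
Track Bezout coefficients alongside the remainders: start with r₀ = 656 = a·1 + b·0 (s = 1, t = 0) and r₁ = 250 = a·0 + b·1 (s = 0, t = 1); each new remainder r_{k+1} = r_{k-1} − q_k·r_k inherits s_{k+1} = s_{k-1} − q_k·s_k, t_{k+1} = t_{k-1} − q_k·t_k, so r_k = a·s_k + b·t_k at every step:
  q = 2: r = 156, s = 1 − 2·0 = 1, t = 0 − 2·1 = -2  (check: 656·1 + 250·(-2) = 156)
  q = 1: r = 94, s = 0 − 1·1 = -1, t = 1 − 1·(-2) = 3  (check: 656·(-1) + 250·3 = 94)
  q = 1: r = 62, s = 1 − 1·(-1) = 2, t = -2 − 1·3 = -5  (check: 656·2 + 250·(-5) = 62)
  q = 1: r = 32, s = -1 − 1·2 = -3, t = 3 − 1·(-5) = 8  (check: 656·(-3) + 250·8 = 32)
  q = 1: r = 30, s = 2 − 1·(-3) = 5, t = -5 − 1·8 = -13  (check: 656·5 + 250·(-13) = 30)
  q = 1: r = 2, s = -3 − 1·5 = -8, t = 8 − 1·(-13) = 21  (check: 656·(-8) + 250·21 = 2)
The row with r = 2 (the gcd) gives the Bezout coefficients s = -8, t = 21.
Result: 656 · (-8) + 250 · (21) = 2.

gcd(656, 250) = 2; s = -8, t = 21 (check: 656·(-8) + 250·21 = 2).


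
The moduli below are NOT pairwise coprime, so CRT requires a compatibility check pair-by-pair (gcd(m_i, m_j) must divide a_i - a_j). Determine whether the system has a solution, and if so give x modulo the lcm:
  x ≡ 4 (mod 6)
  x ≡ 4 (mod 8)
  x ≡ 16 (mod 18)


Moduli 6, 8, 18 are not pairwise coprime, so CRT works modulo lcm(m_i) when all pairwise compatibility conditions hold.
Pairwise compatibility: gcd(m_i, m_j) must divide a_i - a_j for every pair.
Merge one congruence at a time:
  Start: x ≡ 4 (mod 6).
  Combine with x ≡ 4 (mod 8): gcd(6, 8) = 2; 4 - 4 = 0, which IS divisible by 2, so compatible.
    Write x = 4 + 6·t and substitute into x ≡ 4 (mod 8): 6·t ≡ 4 − 4 = 0 (mod 8).
    Divide the congruence (and modulus) by g = 2: 3·t ≡ 0 (mod 4).
    The inverse of 3 mod 4 is 3 (since 3·3 = 9 = 2·4 + 1), so t ≡ 3·0 = 0 ≡ 0 (mod 4).
    Then x = 4 + 6·0 = 4, valid modulo lcm(6, 8) = 24: x ≡ 4 (mod 24).
  Combine with x ≡ 16 (mod 18): gcd(24, 18) = 6; 16 - 4 = 12, which IS divisible by 6, so compatible.
    Write x = 4 + 24·t and substitute into x ≡ 16 (mod 18): 24·t ≡ 16 − 4 = 12 (mod 18).
    Divide the congruence (and modulus) by g = 6: 4·t ≡ 2 (mod 3).
    Reduce coefficients mod 3: 1·t ≡ 2 (mod 3).
    So t ≡ 2 (mod 3).
    Then x = 4 + 24·2 = 52, valid modulo lcm(24, 18) = 72: x ≡ 52 (mod 72).
Verify: 52 mod 6 = 4, 52 mod 8 = 4, 52 mod 18 = 16.

x ≡ 52 (mod 72).


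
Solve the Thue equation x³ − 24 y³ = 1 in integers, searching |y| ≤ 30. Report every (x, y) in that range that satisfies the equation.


The equation is x³ - 24y³ = 1. For fixed y, x³ = 24·y³ + 1, so a solution requires the RHS to be a perfect cube.
Strategy: iterate y from -30 to 30, compute RHS = 24·y³ + 1, and check whether it is a (positive or negative) perfect cube.
Check small values of y:
  y = 0: RHS = 1 = (1)³ ⇒ x = 1 works.
  y = 1: RHS = 25 is not a perfect cube.
  y = -1: RHS = -23 is not a perfect cube.
  y = 2: RHS = 193 is not a perfect cube.
  y = -2: RHS = -191 is not a perfect cube.
  y = 3: RHS = 649 is not a perfect cube.
  y = -3: RHS = -647 is not a perfect cube.
Continuing the search up to |y| = 30 finds no further solutions beyond those listed.
Collected solutions: (1, 0).

Solutions (with |y| ≤ 30): (1, 0).


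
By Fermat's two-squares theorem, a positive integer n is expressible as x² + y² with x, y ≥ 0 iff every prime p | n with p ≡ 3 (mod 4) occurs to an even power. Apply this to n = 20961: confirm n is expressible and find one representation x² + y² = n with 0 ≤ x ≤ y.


Step 1: Factor n = 20961 = 3^2 · 17 · 137.
Step 2: Check the mod-4 condition on each prime factor: 3 ≡ 3 (mod 4), exponent 2 (must be even); 17 ≡ 1 (mod 4), exponent 1; 137 ≡ 1 (mod 4), exponent 1.
All primes ≡ 3 (mod 4) appear to even exponent (or don't appear), so by the two-squares theorem n IS expressible as a sum of two squares.
Step 3: Build a representation. Group n = k² · m with k = 3 and m = 17 · 137 = 2329 (a product of primes ≡ 1 (mod 4)); a representation of m scales to one of n via (k·x)² + (k·y)² = k²(x² + y²). Each prime p ≡ 1 (mod 4) is itself a sum of two squares; find a² by testing p − a² for a perfect square:
  17: 17 − 1² = 16 = 4² ⇒ 17 = 1² + 4².
  137: 137 − 1² = 136, 137 − 2² = 133, 137 − 3² = 128, 137 − 4² = 121 = 11² ⇒ 137 = 4² + 11².
  Combine using the Brahmagupta–Fibonacci identity (a² + b²)(c² + d²) = (ac − bd)² + (ad + bc)² = (ac + bd)² + (ad − bc)²:
  17 · 137 = 2329: from (1² + 4²)(4² + 11²), take (1·4 − 4·11, 1·11 + 4·4) = (4 − 44, 11 + 16) = (-40, 27); dropping signs (only squares matter) gives (40, 27); check 40² + 27² = 1600 + 729 = 2329 ✓.
  Scale by k = 3: (3·40, 3·27) = (120, 81).
Step 4: Order so x ≤ y and verify: 81² + 120² = 6561 + 14400 = 20961 = n. ✓

n = 20961 = 81² + 120² (one valid representation with x ≤ y).


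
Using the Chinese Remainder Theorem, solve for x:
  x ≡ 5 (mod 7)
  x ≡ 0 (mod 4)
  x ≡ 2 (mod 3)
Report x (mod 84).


Moduli 7, 4, 3 are pairwise coprime; by CRT there is a unique solution modulo M = 7 · 4 · 3 = 84.
Solve pairwise, accumulating the modulus:
  Start with x ≡ 5 (mod 7).
  Combine with x ≡ 0 (mod 4): since gcd(7, 4) = 1, we get a unique residue mod 28.
    Write x = 5 + 7·t and substitute into x ≡ 0 (mod 4): 7·t ≡ 0 − 5 = -5 (mod 4).
    Reduce coefficients mod 4: 3·t ≡ 3 (mod 4).
    The inverse of 3 mod 4 is 3 (since 3·3 = 9 = 2·4 + 1), so t ≡ 3·3 = 9 ≡ 1 (mod 4).
    Then x = 5 + 7·1 = 12, valid modulo lcm(7, 4) = 28: x ≡ 12 (mod 28).
  Combine with x ≡ 2 (mod 3): since gcd(28, 3) = 1, we get a unique residue mod 84.
    Write x = 12 + 28·t and substitute into x ≡ 2 (mod 3): 28·t ≡ 2 − 12 = -10 (mod 3).
    Reduce coefficients mod 3: 1·t ≡ 2 (mod 3).
    So t ≡ 2 (mod 3).
    Then x = 12 + 28·2 = 68, valid modulo lcm(28, 3) = 84: x ≡ 68 (mod 84).
Verify: 68 mod 7 = 5 ✓, 68 mod 4 = 0 ✓, 68 mod 3 = 2 ✓.

x ≡ 68 (mod 84).


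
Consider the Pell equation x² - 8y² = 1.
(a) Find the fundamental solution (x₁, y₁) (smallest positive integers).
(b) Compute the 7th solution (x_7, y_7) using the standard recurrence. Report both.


Step 1: Find the fundamental solution (x₁, y₁) of x² - 8y² = 1.
  Expand √8 as a continued fraction. a₀ = ⌊√8⌋ = 2; iterate m_{k+1} = d_k·a_k − m_k, d_{k+1} = (8 − m_{k+1}²)/d_k, a_{k+1} = ⌊(a₀ + m_{k+1})/d_{k+1}⌋ (starting m₀ = 0, d₀ = 1), with convergents p_k = a_k·p_{k-1} + p_{k-2}, q_k = a_k·q_{k-1} + q_{k-2} (p₋₁ = 1, q₋₁ = 0):
  k = 0: a₀ = 2; p₀/q₀ = 2/1; p₀² − 8·q₀² = 4 − 8 = -4.
  k = 1: m = 2, d = 4, a = ⌊(2 + 2)/4⌋ = 1; p/q = (1·2 + 1)/(1·1 + 0) = 3/1; p² − 8·q² = 9 − 8 = 1.
  The first convergent with p² − 8·q² = 1 gives the fundamental solution (x₁, y₁) = (3, 1).
Step 2: Apply the recurrence (x_{n+1}, y_{n+1}) = (x₁x_n + 8y₁y_n, x₁y_n + y₁x_n) repeatedly.
  From (x_1, y_1) = (3, 1): x_2 = 3·3 + 8·1·1 = 17; y_2 = 3·1 + 1·3 = 6.
  From (x_2, y_2) = (17, 6): x_3 = 3·17 + 8·1·6 = 99; y_3 = 3·6 + 1·17 = 35.
  From (x_3, y_3) = (99, 35): x_4 = 3·99 + 8·1·35 = 577; y_4 = 3·35 + 1·99 = 204.
  From (x_4, y_4) = (577, 204): x_5 = 3·577 + 8·1·204 = 3363; y_5 = 3·204 + 1·577 = 1189.
  From (x_5, y_5) = (3363, 1189): x_6 = 3·3363 + 8·1·1189 = 19601; y_6 = 3·1189 + 1·3363 = 6930.
  From (x_6, y_6) = (19601, 6930): x_7 = 3·19601 + 8·1·6930 = 114243; y_7 = 3·6930 + 1·19601 = 40391.
Step 3: Verify x_7² - 8·y_7² = 13051463049 - 13051463048 = 1 (should be 1). ✓

(x_1, y_1) = (3, 1); (x_7, y_7) = (114243, 40391).


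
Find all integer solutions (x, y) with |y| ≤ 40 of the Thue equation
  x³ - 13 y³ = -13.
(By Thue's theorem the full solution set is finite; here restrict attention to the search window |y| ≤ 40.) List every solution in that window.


The equation is x³ - 13y³ = -13. For fixed y, x³ = 13·y³ − 13, so a solution requires the RHS to be a perfect cube.
Strategy: iterate y from -40 to 40, compute RHS = 13·y³ − 13, and check whether it is a (positive or negative) perfect cube.
Check small values of y:
  y = 0: RHS = -13 is not a perfect cube.
  y = 1: RHS = 0 = (0)³ ⇒ x = 0 works.
  y = -1: RHS = -26 is not a perfect cube.
  y = 2: RHS = 91 is not a perfect cube.
  y = -2: RHS = -117 is not a perfect cube.
  y = 3: RHS = 338 is not a perfect cube.
  y = -3: RHS = -364 is not a perfect cube.
Continuing the search up to |y| = 40 finds no further solutions beyond those listed.
Collected solutions: (0, 1).

Solutions (with |y| ≤ 40): (0, 1).


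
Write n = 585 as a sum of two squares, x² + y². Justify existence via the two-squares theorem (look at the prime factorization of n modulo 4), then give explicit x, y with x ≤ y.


Step 1: Factor n = 585 = 3^2 · 5 · 13.
Step 2: Check the mod-4 condition on each prime factor: 3 ≡ 3 (mod 4), exponent 2 (must be even); 5 ≡ 1 (mod 4), exponent 1; 13 ≡ 1 (mod 4), exponent 1.
All primes ≡ 3 (mod 4) appear to even exponent (or don't appear), so by the two-squares theorem n IS expressible as a sum of two squares.
Step 3: Build a representation. Group n = k² · m with k = 3 and m = 5 · 13 = 65 (a product of primes ≡ 1 (mod 4)); a representation of m scales to one of n via (k·x)² + (k·y)² = k²(x² + y²). Each prime p ≡ 1 (mod 4) is itself a sum of two squares; find a² by testing p − a² for a perfect square:
  5: 5 − 1² = 4 = 2² ⇒ 5 = 1² + 2².
  13: 13 − 1² = 12, 13 − 2² = 9 = 3² ⇒ 13 = 2² + 3².
  Combine using the Brahmagupta–Fibonacci identity (a² + b²)(c² + d²) = (ac − bd)² + (ad + bc)² = (ac + bd)² + (ad − bc)²:
  5 · 13 = 65: from (1² + 2²)(2² + 3²), take (1·2 − 2·3, 1·3 + 2·2) = (2 − 6, 3 + 4) = (-4, 7); dropping signs (only squares matter) gives (4, 7); check 4² + 7² = 16 + 49 = 65 ✓.
  Scale by k = 3: (3·4, 3·7) = (12, 21).
Step 4: Order so x ≤ y and verify: 12² + 21² = 144 + 441 = 585 = n. ✓

n = 585 = 12² + 21² (one valid representation with x ≤ y).


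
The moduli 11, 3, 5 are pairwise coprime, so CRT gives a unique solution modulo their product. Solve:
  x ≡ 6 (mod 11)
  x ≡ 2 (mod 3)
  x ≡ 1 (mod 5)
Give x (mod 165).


Moduli 11, 3, 5 are pairwise coprime; by CRT there is a unique solution modulo M = 11 · 3 · 5 = 165.
Solve pairwise, accumulating the modulus:
  Start with x ≡ 6 (mod 11).
  Combine with x ≡ 2 (mod 3): since gcd(11, 3) = 1, we get a unique residue mod 33.
    Write x = 6 + 11·t and substitute into x ≡ 2 (mod 3): 11·t ≡ 2 − 6 = -4 (mod 3).
    Reduce coefficients mod 3: 2·t ≡ 2 (mod 3).
    The inverse of 2 mod 3 is 2 (since 2·2 = 4 = 1·3 + 1), so t ≡ 2·2 = 4 ≡ 1 (mod 3).
    Then x = 6 + 11·1 = 17, valid modulo lcm(11, 3) = 33: x ≡ 17 (mod 33).
  Combine with x ≡ 1 (mod 5): since gcd(33, 5) = 1, we get a unique residue mod 165.
    Write x = 17 + 33·t and substitute into x ≡ 1 (mod 5): 33·t ≡ 1 − 17 = -16 (mod 5).
    Reduce coefficients mod 5: 3·t ≡ 4 (mod 5).
    The inverse of 3 mod 5 is 2 (since 3·2 = 6 = 1·5 + 1), so t ≡ 2·4 = 8 ≡ 3 (mod 5).
    Then x = 17 + 33·3 = 116, valid modulo lcm(33, 5) = 165: x ≡ 116 (mod 165).
Verify: 116 mod 11 = 6 ✓, 116 mod 3 = 2 ✓, 116 mod 5 = 1 ✓.

x ≡ 116 (mod 165).


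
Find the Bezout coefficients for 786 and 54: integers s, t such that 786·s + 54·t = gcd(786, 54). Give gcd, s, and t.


Euclidean algorithm on (786, 54) — divide until remainder is 0:
  786 = 14 · 54 + 30
  54 = 1 · 30 + 24
  30 = 1 · 24 + 6
  24 = 4 · 6 + 0
gcd(786, 54) = 6.
Track Bezout coefficients alongside the remainders: start with r₀ = 786 = a·1 + b·0 (s = 1, t = 0) and r₁ = 54 = a·0 + b·1 (s = 0, t = 1); each new remainder r_{k+1} = r_{k-1} − q_k·r_k inherits s_{k+1} = s_{k-1} − q_k·s_k, t_{k+1} = t_{k-1} − q_k·t_k, so r_k = a·s_k + b·t_k at every step:
  q = 14: r = 30, s = 1 − 14·0 = 1, t = 0 − 14·1 = -14  (check: 786·1 + 54·(-14) = 30)
  q = 1: r = 24, s = 0 − 1·1 = -1, t = 1 − 1·(-14) = 15  (check: 786·(-1) + 54·15 = 24)
  q = 1: r = 6, s = 1 − 1·(-1) = 2, t = -14 − 1·15 = -29  (check: 786·2 + 54·(-29) = 6)
The row with r = 6 (the gcd) gives the Bezout coefficients s = 2, t = -29.
Result: 786 · (2) + 54 · (-29) = 6.

gcd(786, 54) = 6; s = 2, t = -29 (check: 786·2 + 54·(-29) = 6).


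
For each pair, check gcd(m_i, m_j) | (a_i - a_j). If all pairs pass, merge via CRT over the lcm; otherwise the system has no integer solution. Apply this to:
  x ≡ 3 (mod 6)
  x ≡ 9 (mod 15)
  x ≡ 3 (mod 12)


Moduli 6, 15, 12 are not pairwise coprime, so CRT works modulo lcm(m_i) when all pairwise compatibility conditions hold.
Pairwise compatibility: gcd(m_i, m_j) must divide a_i - a_j for every pair.
Merge one congruence at a time:
  Start: x ≡ 3 (mod 6).
  Combine with x ≡ 9 (mod 15): gcd(6, 15) = 3; 9 - 3 = 6, which IS divisible by 3, so compatible.
    Write x = 3 + 6·t and substitute into x ≡ 9 (mod 15): 6·t ≡ 9 − 3 = 6 (mod 15).
    Divide the congruence (and modulus) by g = 3: 2·t ≡ 2 (mod 5).
    The inverse of 2 mod 5 is 3 (since 2·3 = 6 = 1·5 + 1), so t ≡ 3·2 = 6 ≡ 1 (mod 5).
    Then x = 3 + 6·1 = 9, valid modulo lcm(6, 15) = 30: x ≡ 9 (mod 30).
  Combine with x ≡ 3 (mod 12): gcd(30, 12) = 6; 3 - 9 = -6, which IS divisible by 6, so compatible.
    Write x = 9 + 30·t and substitute into x ≡ 3 (mod 12): 30·t ≡ 3 − 9 = -6 (mod 12).
    Divide the congruence (and modulus) by g = 6: 5·t ≡ -1 (mod 2).
    Reduce coefficients mod 2: 1·t ≡ 1 (mod 2).
    So t ≡ 1 (mod 2).
    Then x = 9 + 30·1 = 39, valid modulo lcm(30, 12) = 60: x ≡ 39 (mod 60).
Verify: 39 mod 6 = 3, 39 mod 15 = 9, 39 mod 12 = 3.

x ≡ 39 (mod 60).


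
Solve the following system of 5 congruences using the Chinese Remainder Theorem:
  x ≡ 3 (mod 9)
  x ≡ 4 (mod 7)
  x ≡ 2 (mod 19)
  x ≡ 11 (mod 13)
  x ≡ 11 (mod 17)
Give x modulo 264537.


Product of moduli M = 9 · 7 · 19 · 13 · 17 = 264537.
Merge one congruence at a time:
  Start: x ≡ 3 (mod 9).
  Combine with x ≡ 4 (mod 7); new modulus lcm = 63.
    Write x = 3 + 9·t and substitute into x ≡ 4 (mod 7): 9·t ≡ 4 − 3 = 1 (mod 7).
    Reduce coefficients mod 7: 2·t ≡ 1 (mod 7).
    The inverse of 2 mod 7 is 4 (since 2·4 = 8 = 1·7 + 1), so t ≡ 4·1 = 4 ≡ 4 (mod 7).
    Then x = 3 + 9·4 = 39, valid modulo lcm(9, 7) = 63: x ≡ 39 (mod 63).
  Combine with x ≡ 2 (mod 19); new modulus lcm = 1197.
    Write x = 39 + 63·t and substitute into x ≡ 2 (mod 19): 63·t ≡ 2 − 39 = -37 (mod 19).
    Reduce coefficients mod 19: 6·t ≡ 1 (mod 19).
    The inverse of 6 mod 19 is 16 (since 6·16 = 96 = 5·19 + 1), so t ≡ 16·1 = 16 ≡ 16 (mod 19).
    Then x = 39 + 63·16 = 1047, valid modulo lcm(63, 19) = 1197: x ≡ 1047 (mod 1197).
  Combine with x ≡ 11 (mod 13); new modulus lcm = 15561.
    Write x = 1047 + 1197·t and substitute into x ≡ 11 (mod 13): 1197·t ≡ 11 − 1047 = -1036 (mod 13).
    Reduce coefficients mod 13: 1·t ≡ 4 (mod 13).
    So t ≡ 4 (mod 13).
    Then x = 1047 + 1197·4 = 5835, valid modulo lcm(1197, 13) = 15561: x ≡ 5835 (mod 15561).
  Combine with x ≡ 11 (mod 17); new modulus lcm = 264537.
    Write x = 5835 + 15561·t and substitute into x ≡ 11 (mod 17): 15561·t ≡ 11 − 5835 = -5824 (mod 17).
    Reduce coefficients mod 17: 6·t ≡ 7 (mod 17).
    The inverse of 6 mod 17 is 3 (since 6·3 = 18 = 1·17 + 1), so t ≡ 3·7 = 21 ≡ 4 (mod 17).
    Then x = 5835 + 15561·4 = 68079, valid modulo lcm(15561, 17) = 264537: x ≡ 68079 (mod 264537).
Verify against each original: 68079 mod 9 = 3, 68079 mod 7 = 4, 68079 mod 19 = 2, 68079 mod 13 = 11, 68079 mod 17 = 11.

x ≡ 68079 (mod 264537).


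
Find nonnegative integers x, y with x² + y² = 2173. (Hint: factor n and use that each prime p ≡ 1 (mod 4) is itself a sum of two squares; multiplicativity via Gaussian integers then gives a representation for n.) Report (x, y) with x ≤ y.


Step 1: Factor n = 2173 = 41 · 53.
Step 2: Check the mod-4 condition on each prime factor: 41 ≡ 1 (mod 4), exponent 1; 53 ≡ 1 (mod 4), exponent 1.
All primes ≡ 3 (mod 4) appear to even exponent (or don't appear), so by the two-squares theorem n IS expressible as a sum of two squares.
Step 3: Build a representation. Here n = 41 · 53 is a product of primes ≡ 1 (mod 4). Each prime p ≡ 1 (mod 4) is itself a sum of two squares; find a² by testing p − a² for a perfect square:
  41: 41 − 1² = 40, 41 − 2² = 37, 41 − 3² = 32, 41 − 4² = 25 = 5² ⇒ 41 = 4² + 5².
  53: 53 − 1² = 52, 53 − 2² = 49 = 7² ⇒ 53 = 2² + 7².
  Combine using the Brahmagupta–Fibonacci identity (a² + b²)(c² + d²) = (ac − bd)² + (ad + bc)² = (ac + bd)² + (ad − bc)²:
  41 · 53 = 2173: from (4² + 5²)(2² + 7²), take (4·2 − 5·7, 4·7 + 5·2) = (8 − 35, 28 + 10) = (-27, 38); dropping signs (only squares matter) gives (27, 38); check 27² + 38² = 729 + 1444 = 2173 ✓.
Step 4: Order so x ≤ y and verify: 27² + 38² = 729 + 1444 = 2173 = n. ✓

n = 2173 = 27² + 38² (one valid representation with x ≤ y).


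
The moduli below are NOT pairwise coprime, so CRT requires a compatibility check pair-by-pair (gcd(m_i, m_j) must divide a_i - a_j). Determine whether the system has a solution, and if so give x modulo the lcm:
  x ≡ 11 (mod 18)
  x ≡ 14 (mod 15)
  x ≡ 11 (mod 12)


Moduli 18, 15, 12 are not pairwise coprime, so CRT works modulo lcm(m_i) when all pairwise compatibility conditions hold.
Pairwise compatibility: gcd(m_i, m_j) must divide a_i - a_j for every pair.
Merge one congruence at a time:
  Start: x ≡ 11 (mod 18).
  Combine with x ≡ 14 (mod 15): gcd(18, 15) = 3; 14 - 11 = 3, which IS divisible by 3, so compatible.
    Write x = 11 + 18·t and substitute into x ≡ 14 (mod 15): 18·t ≡ 14 − 11 = 3 (mod 15).
    Divide the congruence (and modulus) by g = 3: 6·t ≡ 1 (mod 5).
    Reduce coefficients mod 5: 1·t ≡ 1 (mod 5).
    So t ≡ 1 (mod 5).
    Then x = 11 + 18·1 = 29, valid modulo lcm(18, 15) = 90: x ≡ 29 (mod 90).
  Combine with x ≡ 11 (mod 12): gcd(90, 12) = 6; 11 - 29 = -18, which IS divisible by 6, so compatible.
    Write x = 29 + 90·t and substitute into x ≡ 11 (mod 12): 90·t ≡ 11 − 29 = -18 (mod 12).
    Divide the congruence (and modulus) by g = 6: 15·t ≡ -3 (mod 2).
    Reduce coefficients mod 2: 1·t ≡ 1 (mod 2).
    So t ≡ 1 (mod 2).
    Then x = 29 + 90·1 = 119, valid modulo lcm(90, 12) = 180: x ≡ 119 (mod 180).
Verify: 119 mod 18 = 11, 119 mod 15 = 14, 119 mod 12 = 11.

x ≡ 119 (mod 180).


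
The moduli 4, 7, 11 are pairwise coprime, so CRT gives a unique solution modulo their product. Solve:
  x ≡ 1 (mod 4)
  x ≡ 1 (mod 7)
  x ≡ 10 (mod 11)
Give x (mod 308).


Moduli 4, 7, 11 are pairwise coprime; by CRT there is a unique solution modulo M = 4 · 7 · 11 = 308.
Solve pairwise, accumulating the modulus:
  Start with x ≡ 1 (mod 4).
  Combine with x ≡ 1 (mod 7): since gcd(4, 7) = 1, we get a unique residue mod 28.
    Write x = 1 + 4·t and substitute into x ≡ 1 (mod 7): 4·t ≡ 1 − 1 = 0 (mod 7).
    The inverse of 4 mod 7 is 2 (since 4·2 = 8 = 1·7 + 1), so t ≡ 2·0 = 0 ≡ 0 (mod 7).
    Then x = 1 + 4·0 = 1, valid modulo lcm(4, 7) = 28: x ≡ 1 (mod 28).
  Combine with x ≡ 10 (mod 11): since gcd(28, 11) = 1, we get a unique residue mod 308.
    Write x = 1 + 28·t and substitute into x ≡ 10 (mod 11): 28·t ≡ 10 − 1 = 9 (mod 11).
    Reduce coefficients mod 11: 6·t ≡ 9 (mod 11).
    The inverse of 6 mod 11 is 2 (since 6·2 = 12 = 1·11 + 1), so t ≡ 2·9 = 18 ≡ 7 (mod 11).
    Then x = 1 + 28·7 = 197, valid modulo lcm(28, 11) = 308: x ≡ 197 (mod 308).
Verify: 197 mod 4 = 1 ✓, 197 mod 7 = 1 ✓, 197 mod 11 = 10 ✓.

x ≡ 197 (mod 308).


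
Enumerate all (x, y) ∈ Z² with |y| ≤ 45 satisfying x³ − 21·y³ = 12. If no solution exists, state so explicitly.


The equation is x³ - 21y³ = 12. For fixed y, x³ = 21·y³ + 12, so a solution requires the RHS to be a perfect cube.
Strategy: iterate y from -45 to 45, compute RHS = 21·y³ + 12, and check whether it is a (positive or negative) perfect cube.
Check small values of y:
  y = 0: RHS = 12 is not a perfect cube.
  y = 1: RHS = 33 is not a perfect cube.
  y = -1: RHS = -9 is not a perfect cube.
  y = 2: RHS = 180 is not a perfect cube.
  y = -2: RHS = -156 is not a perfect cube.
  y = 3: RHS = 579 is not a perfect cube.
  y = -3: RHS = -555 is not a perfect cube.
Continuing the search up to |y| = 45 finds no solutions either.
No (x, y) in the scanned range satisfies the equation.

No integer solutions with |y| ≤ 45.


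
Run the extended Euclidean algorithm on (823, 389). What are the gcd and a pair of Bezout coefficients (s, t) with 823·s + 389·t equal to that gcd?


Euclidean algorithm on (823, 389) — divide until remainder is 0:
  823 = 2 · 389 + 45
  389 = 8 · 45 + 29
  45 = 1 · 29 + 16
  29 = 1 · 16 + 13
  16 = 1 · 13 + 3
  13 = 4 · 3 + 1
  3 = 3 · 1 + 0
gcd(823, 389) = 1.
Track Bezout coefficients alongside the remainders: start with r₀ = 823 = a·1 + b·0 (s = 1, t = 0) and r₁ = 389 = a·0 + b·1 (s = 0, t = 1); each new remainder r_{k+1} = r_{k-1} − q_k·r_k inherits s_{k+1} = s_{k-1} − q_k·s_k, t_{k+1} = t_{k-1} − q_k·t_k, so r_k = a·s_k + b·t_k at every step:
  q = 2: r = 45, s = 1 − 2·0 = 1, t = 0 − 2·1 = -2  (check: 823·1 + 389·(-2) = 45)
  q = 8: r = 29, s = 0 − 8·1 = -8, t = 1 − 8·(-2) = 17  (check: 823·(-8) + 389·17 = 29)
  q = 1: r = 16, s = 1 − 1·(-8) = 9, t = -2 − 1·17 = -19  (check: 823·9 + 389·(-19) = 16)
  q = 1: r = 13, s = -8 − 1·9 = -17, t = 17 − 1·(-19) = 36  (check: 823·(-17) + 389·36 = 13)
  q = 1: r = 3, s = 9 − 1·(-17) = 26, t = -19 − 1·36 = -55  (check: 823·26 + 389·(-55) = 3)
  q = 4: r = 1, s = -17 − 4·26 = -121, t = 36 − 4·(-55) = 256  (check: 823·(-121) + 389·256 = 1)
The row with r = 1 (the gcd) gives the Bezout coefficients s = -121, t = 256.
Result: 823 · (-121) + 389 · (256) = 1.

gcd(823, 389) = 1; s = -121, t = 256 (check: 823·(-121) + 389·256 = 1).


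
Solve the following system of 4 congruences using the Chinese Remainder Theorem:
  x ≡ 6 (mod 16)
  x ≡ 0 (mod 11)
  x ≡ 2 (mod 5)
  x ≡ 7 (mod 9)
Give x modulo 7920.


Product of moduli M = 16 · 11 · 5 · 9 = 7920.
Merge one congruence at a time:
  Start: x ≡ 6 (mod 16).
  Combine with x ≡ 0 (mod 11); new modulus lcm = 176.
    Write x = 6 + 16·t and substitute into x ≡ 0 (mod 11): 16·t ≡ 0 − 6 = -6 (mod 11).
    Reduce coefficients mod 11: 5·t ≡ 5 (mod 11).
    The inverse of 5 mod 11 is 9 (since 5·9 = 45 = 4·11 + 1), so t ≡ 9·5 = 45 ≡ 1 (mod 11).
    Then x = 6 + 16·1 = 22, valid modulo lcm(16, 11) = 176: x ≡ 22 (mod 176).
  Combine with x ≡ 2 (mod 5); new modulus lcm = 880.
    Write x = 22 + 176·t and substitute into x ≡ 2 (mod 5): 176·t ≡ 2 − 22 = -20 (mod 5).
    Reduce coefficients mod 5: 1·t ≡ 0 (mod 5).
    So t ≡ 0 (mod 5).
    Then x = 22 + 176·0 = 22, valid modulo lcm(176, 5) = 880: x ≡ 22 (mod 880).
  Combine with x ≡ 7 (mod 9); new modulus lcm = 7920.
    Write x = 22 + 880·t and substitute into x ≡ 7 (mod 9): 880·t ≡ 7 − 22 = -15 (mod 9).
    Reduce coefficients mod 9: 7·t ≡ 3 (mod 9).
    The inverse of 7 mod 9 is 4 (since 7·4 = 28 = 3·9 + 1), so t ≡ 4·3 = 12 ≡ 3 (mod 9).
    Then x = 22 + 880·3 = 2662, valid modulo lcm(880, 9) = 7920: x ≡ 2662 (mod 7920).
Verify against each original: 2662 mod 16 = 6, 2662 mod 11 = 0, 2662 mod 5 = 2, 2662 mod 9 = 7.

x ≡ 2662 (mod 7920).


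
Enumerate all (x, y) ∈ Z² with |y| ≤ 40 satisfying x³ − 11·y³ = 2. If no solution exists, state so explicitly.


The equation is x³ - 11y³ = 2. For fixed y, x³ = 11·y³ + 2, so a solution requires the RHS to be a perfect cube.
Strategy: iterate y from -40 to 40, compute RHS = 11·y³ + 2, and check whether it is a (positive or negative) perfect cube.
Check small values of y:
  y = 0: RHS = 2 is not a perfect cube.
  y = 1: RHS = 13 is not a perfect cube.
  y = -1: RHS = -9 is not a perfect cube.
  y = 2: RHS = 90 is not a perfect cube.
  y = -2: RHS = -86 is not a perfect cube.
  y = 3: RHS = 299 is not a perfect cube.
  y = -3: RHS = -295 is not a perfect cube.
Continuing the search up to |y| = 40 finds no solutions either.
No (x, y) in the scanned range satisfies the equation.

No integer solutions with |y| ≤ 40.


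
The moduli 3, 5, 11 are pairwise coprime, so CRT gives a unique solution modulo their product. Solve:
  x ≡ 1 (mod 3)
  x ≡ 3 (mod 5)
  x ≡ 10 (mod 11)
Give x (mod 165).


Moduli 3, 5, 11 are pairwise coprime; by CRT there is a unique solution modulo M = 3 · 5 · 11 = 165.
Solve pairwise, accumulating the modulus:
  Start with x ≡ 1 (mod 3).
  Combine with x ≡ 3 (mod 5): since gcd(3, 5) = 1, we get a unique residue mod 15.
    Write x = 1 + 3·t and substitute into x ≡ 3 (mod 5): 3·t ≡ 3 − 1 = 2 (mod 5).
    The inverse of 3 mod 5 is 2 (since 3·2 = 6 = 1·5 + 1), so t ≡ 2·2 = 4 ≡ 4 (mod 5).
    Then x = 1 + 3·4 = 13, valid modulo lcm(3, 5) = 15: x ≡ 13 (mod 15).
  Combine with x ≡ 10 (mod 11): since gcd(15, 11) = 1, we get a unique residue mod 165.
    Write x = 13 + 15·t and substitute into x ≡ 10 (mod 11): 15·t ≡ 10 − 13 = -3 (mod 11).
    Reduce coefficients mod 11: 4·t ≡ 8 (mod 11).
    The inverse of 4 mod 11 is 3 (since 4·3 = 12 = 1·11 + 1), so t ≡ 3·8 = 24 ≡ 2 (mod 11).
    Then x = 13 + 15·2 = 43, valid modulo lcm(15, 11) = 165: x ≡ 43 (mod 165).
Verify: 43 mod 3 = 1 ✓, 43 mod 5 = 3 ✓, 43 mod 11 = 10 ✓.

x ≡ 43 (mod 165).


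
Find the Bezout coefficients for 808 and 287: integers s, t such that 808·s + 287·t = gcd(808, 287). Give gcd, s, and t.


Euclidean algorithm on (808, 287) — divide until remainder is 0:
  808 = 2 · 287 + 234
  287 = 1 · 234 + 53
  234 = 4 · 53 + 22
  53 = 2 · 22 + 9
  22 = 2 · 9 + 4
  9 = 2 · 4 + 1
  4 = 4 · 1 + 0
gcd(808, 287) = 1.
Track Bezout coefficients alongside the remainders: start with r₀ = 808 = a·1 + b·0 (s = 1, t = 0) and r₁ = 287 = a·0 + b·1 (s = 0, t = 1); each new remainder r_{k+1} = r_{k-1} − q_k·r_k inherits s_{k+1} = s_{k-1} − q_k·s_k, t_{k+1} = t_{k-1} − q_k·t_k, so r_k = a·s_k + b·t_k at every step:
  q = 2: r = 234, s = 1 − 2·0 = 1, t = 0 − 2·1 = -2  (check: 808·1 + 287·(-2) = 234)
  q = 1: r = 53, s = 0 − 1·1 = -1, t = 1 − 1·(-2) = 3  (check: 808·(-1) + 287·3 = 53)
  q = 4: r = 22, s = 1 − 4·(-1) = 5, t = -2 − 4·3 = -14  (check: 808·5 + 287·(-14) = 22)
  q = 2: r = 9, s = -1 − 2·5 = -11, t = 3 − 2·(-14) = 31  (check: 808·(-11) + 287·31 = 9)
  q = 2: r = 4, s = 5 − 2·(-11) = 27, t = -14 − 2·31 = -76  (check: 808·27 + 287·(-76) = 4)
  q = 2: r = 1, s = -11 − 2·27 = -65, t = 31 − 2·(-76) = 183  (check: 808·(-65) + 287·183 = 1)
The row with r = 1 (the gcd) gives the Bezout coefficients s = -65, t = 183.
Result: 808 · (-65) + 287 · (183) = 1.

gcd(808, 287) = 1; s = -65, t = 183 (check: 808·(-65) + 287·183 = 1).


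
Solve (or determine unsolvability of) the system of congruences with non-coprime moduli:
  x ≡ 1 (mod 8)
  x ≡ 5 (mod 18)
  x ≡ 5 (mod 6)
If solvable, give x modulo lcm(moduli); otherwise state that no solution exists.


Moduli 8, 18, 6 are not pairwise coprime, so CRT works modulo lcm(m_i) when all pairwise compatibility conditions hold.
Pairwise compatibility: gcd(m_i, m_j) must divide a_i - a_j for every pair.
Merge one congruence at a time:
  Start: x ≡ 1 (mod 8).
  Combine with x ≡ 5 (mod 18): gcd(8, 18) = 2; 5 - 1 = 4, which IS divisible by 2, so compatible.
    Write x = 1 + 8·t and substitute into x ≡ 5 (mod 18): 8·t ≡ 5 − 1 = 4 (mod 18).
    Divide the congruence (and modulus) by g = 2: 4·t ≡ 2 (mod 9).
    The inverse of 4 mod 9 is 7 (since 4·7 = 28 = 3·9 + 1), so t ≡ 7·2 = 14 ≡ 5 (mod 9).
    Then x = 1 + 8·5 = 41, valid modulo lcm(8, 18) = 72: x ≡ 41 (mod 72).
  Combine with x ≡ 5 (mod 6): gcd(72, 6) = 6; 5 - 41 = -36, which IS divisible by 6, so compatible.
    Write x = 41 + 72·t and substitute into x ≡ 5 (mod 6): 72·t ≡ 5 − 41 = -36 (mod 6).
    Divide the congruence (and modulus) by g = 6: 12·t ≡ -6 (mod 1).
    Modulo 1 every t works; take t = 0.
    Then x = 41 + 72·0 = 41, valid modulo lcm(72, 6) = 72: x ≡ 41 (mod 72).
Verify: 41 mod 8 = 1, 41 mod 18 = 5, 41 mod 6 = 5.

x ≡ 41 (mod 72).


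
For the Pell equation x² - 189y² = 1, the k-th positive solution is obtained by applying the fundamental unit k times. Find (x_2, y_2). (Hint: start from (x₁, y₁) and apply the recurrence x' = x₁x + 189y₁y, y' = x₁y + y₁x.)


Step 1: Find the fundamental solution (x₁, y₁) of x² - 189y² = 1.
  Expand √189 as a continued fraction. a₀ = ⌊√189⌋ = 13; iterate m_{k+1} = d_k·a_k − m_k, d_{k+1} = (189 − m_{k+1}²)/d_k, a_{k+1} = ⌊(a₀ + m_{k+1})/d_{k+1}⌋ (starting m₀ = 0, d₀ = 1), with convergents p_k = a_k·p_{k-1} + p_{k-2}, q_k = a_k·q_{k-1} + q_{k-2} (p₋₁ = 1, q₋₁ = 0):
  k = 0: a₀ = 13; p₀/q₀ = 13/1; p₀² − 189·q₀² = 169 − 189 = -20.
  k = 1: m = 13, d = 20, a = ⌊(13 + 13)/20⌋ = 1; p/q = (1·13 + 1)/(1·1 + 0) = 14/1; p² − 189·q² = 196 − 189 = 7.
  k = 2: m = 7, d = 7, a = ⌊(13 + 7)/7⌋ = 2; p/q = (2·14 + 13)/(2·1 + 1) = 41/3; p² − 189·q² = 1681 − 1701 = -20.
  k = 3: m = 7, d = 20, a = ⌊(13 + 7)/20⌋ = 1; p/q = (1·41 + 14)/(1·3 + 1) = 55/4; p² − 189·q² = 3025 − 3024 = 1.
  The first convergent with p² − 189·q² = 1 gives the fundamental solution (x₁, y₁) = (55, 4).
Step 2: Apply the recurrence (x_{n+1}, y_{n+1}) = (x₁x_n + 189y₁y_n, x₁y_n + y₁x_n) repeatedly.
  From (x_1, y_1) = (55, 4): x_2 = 55·55 + 189·4·4 = 6049; y_2 = 55·4 + 4·55 = 440.
Step 3: Verify x_2² - 189·y_2² = 36590401 - 36590400 = 1 (should be 1). ✓

(x_1, y_1) = (55, 4); (x_2, y_2) = (6049, 440).
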